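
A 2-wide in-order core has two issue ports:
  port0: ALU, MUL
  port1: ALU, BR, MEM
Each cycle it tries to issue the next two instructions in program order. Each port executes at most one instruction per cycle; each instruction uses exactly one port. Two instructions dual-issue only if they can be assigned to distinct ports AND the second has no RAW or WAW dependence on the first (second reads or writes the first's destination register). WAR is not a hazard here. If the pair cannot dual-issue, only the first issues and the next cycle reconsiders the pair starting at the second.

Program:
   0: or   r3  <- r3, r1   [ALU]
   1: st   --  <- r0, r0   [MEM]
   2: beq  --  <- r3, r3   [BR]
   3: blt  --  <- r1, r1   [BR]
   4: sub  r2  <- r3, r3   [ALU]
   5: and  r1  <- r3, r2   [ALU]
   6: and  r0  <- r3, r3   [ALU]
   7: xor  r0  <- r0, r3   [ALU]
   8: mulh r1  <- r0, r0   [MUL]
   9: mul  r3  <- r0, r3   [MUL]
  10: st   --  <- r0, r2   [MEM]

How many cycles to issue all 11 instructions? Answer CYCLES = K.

c0: i0+i1 or.ALU;st.MEM  2-wide
c1: i2 beq.BR  no-port BR/BR
c2: i3+i4 blt.BR;sub.ALU  2-wide
c3: i5+i6 and.ALU;and.ALU  2-wide
c4: i7 xor.ALU  RAW r0
c5: i8 mulh.MUL  no-port MUL/MUL
c6: i9+i10 mul.MUL;st.MEM  2-wide

CYCLES = 7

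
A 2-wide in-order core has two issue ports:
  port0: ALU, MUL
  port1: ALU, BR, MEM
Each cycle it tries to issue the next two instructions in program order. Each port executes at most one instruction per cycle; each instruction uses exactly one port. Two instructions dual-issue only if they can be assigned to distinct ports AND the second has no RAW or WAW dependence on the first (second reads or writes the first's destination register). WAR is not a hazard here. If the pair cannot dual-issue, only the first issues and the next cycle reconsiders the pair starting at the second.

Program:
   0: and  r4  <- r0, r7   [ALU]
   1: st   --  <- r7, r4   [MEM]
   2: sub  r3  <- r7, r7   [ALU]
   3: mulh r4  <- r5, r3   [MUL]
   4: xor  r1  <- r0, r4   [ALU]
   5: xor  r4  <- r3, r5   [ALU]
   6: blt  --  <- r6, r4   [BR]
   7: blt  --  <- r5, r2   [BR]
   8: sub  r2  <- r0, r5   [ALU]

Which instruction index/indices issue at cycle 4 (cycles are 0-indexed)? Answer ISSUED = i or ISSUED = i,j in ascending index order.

ISSUED = 6

0. and.ALU @i0  | RAW r4
1. st.MEM+sub.ALU @i1&i2  | 2-wide
2. mulh.MUL @i3  | RAW r4
3. xor.ALU+xor.ALU @i4&i5  | 2-wide
4. blt.BR @i6  | no-port BR/BR
5. blt.BR+sub.ALU @i7&i8  | 2-wide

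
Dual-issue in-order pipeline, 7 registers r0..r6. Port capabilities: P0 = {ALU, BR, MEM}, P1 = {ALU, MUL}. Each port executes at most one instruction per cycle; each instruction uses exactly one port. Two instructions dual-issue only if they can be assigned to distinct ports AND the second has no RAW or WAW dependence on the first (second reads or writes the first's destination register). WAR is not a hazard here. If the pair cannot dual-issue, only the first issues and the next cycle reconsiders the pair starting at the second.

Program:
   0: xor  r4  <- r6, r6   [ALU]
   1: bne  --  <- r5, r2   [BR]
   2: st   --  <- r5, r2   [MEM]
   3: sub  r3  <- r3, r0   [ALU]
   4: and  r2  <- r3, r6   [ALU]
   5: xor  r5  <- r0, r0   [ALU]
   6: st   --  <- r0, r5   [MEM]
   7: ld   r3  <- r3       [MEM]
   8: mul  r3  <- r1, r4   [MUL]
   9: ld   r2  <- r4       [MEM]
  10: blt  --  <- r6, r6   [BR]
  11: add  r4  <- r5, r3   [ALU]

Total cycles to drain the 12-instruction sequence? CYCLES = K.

0. xor.ALU+bne.BR @i0/i1  | 2-wide
1. st.MEM+sub.ALU @i2/i3  | 2-wide
2. and.ALU+xor.ALU @i4/i5  | 2-wide
3. st.MEM @i6  | no-port MEM/MEM
4. ld.MEM @i7  | WAW r3
5. mul.MUL+ld.MEM @i8/i9  | 2-wide
6. blt.BR+add.ALU @i10/i11  | 2-wide

CYCLES = 7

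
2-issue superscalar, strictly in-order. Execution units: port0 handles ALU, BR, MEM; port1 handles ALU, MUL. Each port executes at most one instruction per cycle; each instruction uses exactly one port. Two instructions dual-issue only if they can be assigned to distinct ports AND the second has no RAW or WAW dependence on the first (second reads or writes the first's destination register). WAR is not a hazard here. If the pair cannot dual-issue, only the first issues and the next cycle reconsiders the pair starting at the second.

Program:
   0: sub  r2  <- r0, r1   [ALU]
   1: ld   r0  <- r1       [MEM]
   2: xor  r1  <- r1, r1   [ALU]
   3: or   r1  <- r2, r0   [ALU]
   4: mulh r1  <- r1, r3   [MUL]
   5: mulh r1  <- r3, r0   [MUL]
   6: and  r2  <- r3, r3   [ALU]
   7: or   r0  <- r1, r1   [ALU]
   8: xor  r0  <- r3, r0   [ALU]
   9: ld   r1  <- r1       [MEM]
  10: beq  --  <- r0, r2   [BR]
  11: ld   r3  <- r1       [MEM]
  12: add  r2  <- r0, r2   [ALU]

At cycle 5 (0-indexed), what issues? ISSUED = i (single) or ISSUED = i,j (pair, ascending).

ISSUED = 7

c0: i0+i1 sub/ld  pair
c1: i2 xor  WAW r1
c2: i3 or  RAW+WAW r1
c3: i4 mulh  no-port MUL/MUL
c4: i5+i6 mulh/and  pair
c5: i7 or  RAW+WAW r0
c6: i8+i9 xor/ld  pair
c7: i10 beq  no-port BR/MEM
c8: i11+i12 ld/add  pair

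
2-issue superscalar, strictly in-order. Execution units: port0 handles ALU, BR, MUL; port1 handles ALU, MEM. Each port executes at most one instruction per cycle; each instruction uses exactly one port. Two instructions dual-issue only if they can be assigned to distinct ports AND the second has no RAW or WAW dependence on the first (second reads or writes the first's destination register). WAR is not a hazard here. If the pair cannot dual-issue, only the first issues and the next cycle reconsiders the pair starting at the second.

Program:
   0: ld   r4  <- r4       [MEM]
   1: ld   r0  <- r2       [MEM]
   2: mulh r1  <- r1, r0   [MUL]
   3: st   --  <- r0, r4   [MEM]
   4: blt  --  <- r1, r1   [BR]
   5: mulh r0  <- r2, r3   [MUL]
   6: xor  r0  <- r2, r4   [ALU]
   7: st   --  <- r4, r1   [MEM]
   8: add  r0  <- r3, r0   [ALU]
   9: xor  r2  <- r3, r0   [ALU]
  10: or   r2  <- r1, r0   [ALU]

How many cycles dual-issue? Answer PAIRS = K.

t=0 i0:ld ; no-port MEM/MEM
t=1 i1:ld ; RAW r0
t=2 i2&i3:mulh+st ; dual
t=3 i4:blt ; no-port BR/MUL
t=4 i5:mulh ; WAW r0
t=5 i6&i7:xor+st ; dual
t=6 i8:add ; RAW r0
t=7 i9:xor ; WAW r2
t=8 i10:or ; tail

PAIRS = 2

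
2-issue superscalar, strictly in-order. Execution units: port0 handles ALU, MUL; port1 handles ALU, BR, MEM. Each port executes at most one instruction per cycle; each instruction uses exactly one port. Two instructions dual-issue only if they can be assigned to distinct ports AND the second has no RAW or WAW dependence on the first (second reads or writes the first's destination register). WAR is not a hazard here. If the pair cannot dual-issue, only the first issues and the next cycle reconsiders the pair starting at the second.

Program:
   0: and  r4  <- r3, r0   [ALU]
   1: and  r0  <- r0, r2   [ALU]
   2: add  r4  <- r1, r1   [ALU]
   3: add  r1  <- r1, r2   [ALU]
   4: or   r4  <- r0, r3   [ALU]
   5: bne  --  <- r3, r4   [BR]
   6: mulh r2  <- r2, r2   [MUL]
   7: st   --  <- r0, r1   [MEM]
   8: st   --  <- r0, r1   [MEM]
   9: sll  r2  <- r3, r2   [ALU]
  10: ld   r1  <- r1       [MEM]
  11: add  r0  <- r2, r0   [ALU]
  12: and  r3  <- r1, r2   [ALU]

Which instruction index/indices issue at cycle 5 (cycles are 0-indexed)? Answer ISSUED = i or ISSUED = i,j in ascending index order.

ISSUED = 8,9

#0 head=0: and;and i0&i1 2-wide
#1 head=2: add;add i2&i3 2-wide
#2 head=4: or i4 RAW r4
#3 head=5: bne;mulh i5&i6 2-wide
#4 head=7: st i7 no-port MEM/MEM
#5 head=8: st;sll i8&i9 2-wide
#6 head=10: ld;add i10&i11 2-wide
#7 head=12: and i12 tail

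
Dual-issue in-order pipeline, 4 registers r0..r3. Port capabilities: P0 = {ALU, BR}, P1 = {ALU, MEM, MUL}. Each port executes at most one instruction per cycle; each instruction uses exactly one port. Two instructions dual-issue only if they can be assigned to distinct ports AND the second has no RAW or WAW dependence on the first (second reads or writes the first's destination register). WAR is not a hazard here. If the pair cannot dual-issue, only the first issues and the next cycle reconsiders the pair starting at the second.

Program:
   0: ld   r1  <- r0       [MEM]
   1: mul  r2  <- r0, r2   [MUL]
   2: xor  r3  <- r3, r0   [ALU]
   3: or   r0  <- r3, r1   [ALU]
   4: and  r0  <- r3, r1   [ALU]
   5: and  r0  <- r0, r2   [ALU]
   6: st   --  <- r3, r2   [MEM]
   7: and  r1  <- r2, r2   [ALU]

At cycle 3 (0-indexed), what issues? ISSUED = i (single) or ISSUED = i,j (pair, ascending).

ISSUED = 4

  cy0 -> i0 (ld) no-port MEM/MUL
  cy1 -> i1,i2 (mul;xor) 2-wide
  cy2 -> i3 (or) WAW r0
  cy3 -> i4 (and) RAW+WAW r0
  cy4 -> i5,i6 (and;st) 2-wide
  cy5 -> i7 (and) tail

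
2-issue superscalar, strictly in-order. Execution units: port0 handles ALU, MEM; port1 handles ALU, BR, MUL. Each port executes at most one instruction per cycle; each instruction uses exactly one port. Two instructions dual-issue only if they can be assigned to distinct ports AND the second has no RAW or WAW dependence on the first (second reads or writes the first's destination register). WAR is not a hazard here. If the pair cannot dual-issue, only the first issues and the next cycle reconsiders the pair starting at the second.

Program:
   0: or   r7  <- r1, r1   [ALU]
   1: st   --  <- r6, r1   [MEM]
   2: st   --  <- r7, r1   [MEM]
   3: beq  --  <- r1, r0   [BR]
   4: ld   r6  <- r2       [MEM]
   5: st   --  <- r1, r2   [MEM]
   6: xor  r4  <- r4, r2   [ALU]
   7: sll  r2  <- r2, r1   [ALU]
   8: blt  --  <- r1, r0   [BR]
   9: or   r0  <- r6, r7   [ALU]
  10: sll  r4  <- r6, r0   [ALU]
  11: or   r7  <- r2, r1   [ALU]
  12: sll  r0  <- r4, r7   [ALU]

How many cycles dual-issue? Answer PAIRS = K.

  cy0 -> i0+i1 (or/st) pair
  cy1 -> i2+i3 (st/beq) pair
  cy2 -> i4 (ld) no-port MEM/MEM
  cy3 -> i5+i6 (st/xor) pair
  cy4 -> i7+i8 (sll/blt) pair
  cy5 -> i9 (or) RAW r0
  cy6 -> i10+i11 (sll/or) pair
  cy7 -> i12 (sll) tail

PAIRS = 5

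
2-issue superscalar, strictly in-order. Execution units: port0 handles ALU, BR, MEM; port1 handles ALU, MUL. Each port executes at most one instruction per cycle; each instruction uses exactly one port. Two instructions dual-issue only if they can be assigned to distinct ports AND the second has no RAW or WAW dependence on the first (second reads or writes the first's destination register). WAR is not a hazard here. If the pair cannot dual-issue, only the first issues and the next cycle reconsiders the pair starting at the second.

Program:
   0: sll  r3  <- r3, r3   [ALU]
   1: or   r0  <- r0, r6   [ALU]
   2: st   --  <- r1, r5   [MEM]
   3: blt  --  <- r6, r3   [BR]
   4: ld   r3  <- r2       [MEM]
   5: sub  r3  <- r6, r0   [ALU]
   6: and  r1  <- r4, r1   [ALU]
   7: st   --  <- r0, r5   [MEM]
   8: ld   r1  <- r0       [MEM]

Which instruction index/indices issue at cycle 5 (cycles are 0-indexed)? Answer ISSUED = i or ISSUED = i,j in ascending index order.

0. sll.ALU or.ALU @i0/i1  | pair
1. st.MEM @i2  | no-port MEM/BR
2. blt.BR @i3  | no-port BR/MEM
3. ld.MEM @i4  | WAW r3
4. sub.ALU and.ALU @i5/i6  | pair
5. st.MEM @i7  | no-port MEM/MEM
6. ld.MEM @i8  | tail

ISSUED = 7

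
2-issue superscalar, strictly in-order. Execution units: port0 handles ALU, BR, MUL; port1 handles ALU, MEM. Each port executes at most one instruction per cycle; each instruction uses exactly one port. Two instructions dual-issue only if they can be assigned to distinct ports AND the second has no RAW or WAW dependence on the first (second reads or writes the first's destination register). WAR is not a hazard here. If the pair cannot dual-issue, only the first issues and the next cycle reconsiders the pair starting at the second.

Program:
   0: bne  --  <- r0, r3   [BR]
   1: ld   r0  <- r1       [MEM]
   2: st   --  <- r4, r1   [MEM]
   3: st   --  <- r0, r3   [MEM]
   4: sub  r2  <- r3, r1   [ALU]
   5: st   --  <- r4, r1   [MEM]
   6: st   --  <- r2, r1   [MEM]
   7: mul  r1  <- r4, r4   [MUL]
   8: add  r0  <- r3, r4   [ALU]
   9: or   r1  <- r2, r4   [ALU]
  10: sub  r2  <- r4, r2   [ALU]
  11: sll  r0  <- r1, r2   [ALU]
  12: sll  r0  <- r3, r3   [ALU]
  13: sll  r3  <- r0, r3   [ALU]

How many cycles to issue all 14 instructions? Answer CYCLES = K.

CYCLES = 10

c0: i0+i1 bne.BR/ld.MEM  2-wide
c1: i2 st.MEM  no-port MEM/MEM
c2: i3+i4 st.MEM/sub.ALU  2-wide
c3: i5 st.MEM  no-port MEM/MEM
c4: i6+i7 st.MEM/mul.MUL  2-wide
c5: i8+i9 add.ALU/or.ALU  2-wide
c6: i10 sub.ALU  RAW r2
c7: i11 sll.ALU  WAW r0
c8: i12 sll.ALU  RAW r0
c9: i13 sll.ALU  tail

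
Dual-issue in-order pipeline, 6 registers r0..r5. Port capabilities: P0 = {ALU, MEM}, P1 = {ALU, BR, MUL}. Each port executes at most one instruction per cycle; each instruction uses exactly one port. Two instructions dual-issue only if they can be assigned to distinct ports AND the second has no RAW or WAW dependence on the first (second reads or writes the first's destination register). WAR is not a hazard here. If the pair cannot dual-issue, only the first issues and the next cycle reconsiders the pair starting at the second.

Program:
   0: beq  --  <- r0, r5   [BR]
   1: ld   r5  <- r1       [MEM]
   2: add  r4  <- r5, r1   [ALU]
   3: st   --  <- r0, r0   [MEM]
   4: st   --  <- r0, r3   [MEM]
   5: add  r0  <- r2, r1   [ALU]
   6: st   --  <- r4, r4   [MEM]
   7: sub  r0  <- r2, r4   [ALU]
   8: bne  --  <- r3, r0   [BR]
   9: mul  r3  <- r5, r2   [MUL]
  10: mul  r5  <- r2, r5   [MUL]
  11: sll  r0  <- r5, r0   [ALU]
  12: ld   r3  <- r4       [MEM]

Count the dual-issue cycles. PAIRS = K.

PAIRS = 5

  cy0 -> i0,i1 (beq.BR/ld.MEM) pair
  cy1 -> i2,i3 (add.ALU/st.MEM) pair
  cy2 -> i4,i5 (st.MEM/add.ALU) pair
  cy3 -> i6,i7 (st.MEM/sub.ALU) pair
  cy4 -> i8 (bne.BR) no-port BR/MUL
  cy5 -> i9 (mul.MUL) no-port MUL/MUL
  cy6 -> i10 (mul.MUL) RAW r5
  cy7 -> i11,i12 (sll.ALU/ld.MEM) pair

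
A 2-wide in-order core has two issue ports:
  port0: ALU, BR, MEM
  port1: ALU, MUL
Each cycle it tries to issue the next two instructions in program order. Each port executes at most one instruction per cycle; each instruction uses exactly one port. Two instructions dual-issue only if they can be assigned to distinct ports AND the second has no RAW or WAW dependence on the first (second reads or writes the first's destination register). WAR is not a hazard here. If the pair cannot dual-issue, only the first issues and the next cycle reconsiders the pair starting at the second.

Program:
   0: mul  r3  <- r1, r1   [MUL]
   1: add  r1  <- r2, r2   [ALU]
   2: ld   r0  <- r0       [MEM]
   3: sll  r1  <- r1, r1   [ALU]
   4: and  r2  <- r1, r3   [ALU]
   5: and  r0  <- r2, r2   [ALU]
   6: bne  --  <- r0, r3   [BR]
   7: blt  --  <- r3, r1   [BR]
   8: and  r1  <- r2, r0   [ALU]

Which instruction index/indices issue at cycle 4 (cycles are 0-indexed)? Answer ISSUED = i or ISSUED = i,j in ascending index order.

#0 head=0: mul add i0&i1 pair
#1 head=2: ld sll i2&i3 pair
#2 head=4: and i4 RAW r2
#3 head=5: and i5 RAW r0
#4 head=6: bne i6 no-port BR/BR
#5 head=7: blt and i7&i8 pair

ISSUED = 6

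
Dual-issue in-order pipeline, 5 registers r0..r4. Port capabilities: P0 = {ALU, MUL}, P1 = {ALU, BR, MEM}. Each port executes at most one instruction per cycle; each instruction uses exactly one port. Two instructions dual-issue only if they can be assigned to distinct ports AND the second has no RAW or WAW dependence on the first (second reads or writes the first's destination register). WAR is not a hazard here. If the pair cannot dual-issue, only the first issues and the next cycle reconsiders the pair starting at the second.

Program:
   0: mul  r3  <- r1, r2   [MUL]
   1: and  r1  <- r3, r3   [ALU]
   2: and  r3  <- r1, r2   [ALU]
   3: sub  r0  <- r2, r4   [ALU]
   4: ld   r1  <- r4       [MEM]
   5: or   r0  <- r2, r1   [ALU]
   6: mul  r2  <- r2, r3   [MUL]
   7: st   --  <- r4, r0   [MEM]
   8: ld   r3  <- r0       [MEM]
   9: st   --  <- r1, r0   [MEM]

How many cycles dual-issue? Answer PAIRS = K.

c0: i0 mul  RAW r3
c1: i1 and  RAW r1
c2: i2/i3 and sub  dual
c3: i4 ld  RAW r1
c4: i5/i6 or mul  dual
c5: i7 st  no-port MEM/MEM
c6: i8 ld  no-port MEM/MEM
c7: i9 st  tail

PAIRS = 2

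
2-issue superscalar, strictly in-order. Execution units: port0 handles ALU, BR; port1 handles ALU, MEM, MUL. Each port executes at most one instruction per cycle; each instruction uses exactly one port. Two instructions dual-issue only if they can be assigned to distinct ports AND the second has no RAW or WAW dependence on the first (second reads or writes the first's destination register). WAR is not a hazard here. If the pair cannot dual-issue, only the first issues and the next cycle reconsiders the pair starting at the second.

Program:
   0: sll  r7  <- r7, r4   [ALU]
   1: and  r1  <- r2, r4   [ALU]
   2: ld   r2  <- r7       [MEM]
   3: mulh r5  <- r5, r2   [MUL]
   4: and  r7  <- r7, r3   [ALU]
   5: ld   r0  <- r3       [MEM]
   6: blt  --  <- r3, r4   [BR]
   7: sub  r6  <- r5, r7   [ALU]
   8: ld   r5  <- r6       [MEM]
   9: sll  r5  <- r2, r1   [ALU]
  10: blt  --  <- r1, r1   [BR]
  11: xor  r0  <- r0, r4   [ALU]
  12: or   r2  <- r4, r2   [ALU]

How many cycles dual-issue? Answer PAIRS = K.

c0: i0/i1 sll.ALU/and.ALU  pair
c1: i2 ld.MEM  no-port MEM/MUL
c2: i3/i4 mulh.MUL/and.ALU  pair
c3: i5/i6 ld.MEM/blt.BR  pair
c4: i7 sub.ALU  RAW r6
c5: i8 ld.MEM  WAW r5
c6: i9/i10 sll.ALU/blt.BR  pair
c7: i11/i12 xor.ALU/or.ALU  pair

PAIRS = 5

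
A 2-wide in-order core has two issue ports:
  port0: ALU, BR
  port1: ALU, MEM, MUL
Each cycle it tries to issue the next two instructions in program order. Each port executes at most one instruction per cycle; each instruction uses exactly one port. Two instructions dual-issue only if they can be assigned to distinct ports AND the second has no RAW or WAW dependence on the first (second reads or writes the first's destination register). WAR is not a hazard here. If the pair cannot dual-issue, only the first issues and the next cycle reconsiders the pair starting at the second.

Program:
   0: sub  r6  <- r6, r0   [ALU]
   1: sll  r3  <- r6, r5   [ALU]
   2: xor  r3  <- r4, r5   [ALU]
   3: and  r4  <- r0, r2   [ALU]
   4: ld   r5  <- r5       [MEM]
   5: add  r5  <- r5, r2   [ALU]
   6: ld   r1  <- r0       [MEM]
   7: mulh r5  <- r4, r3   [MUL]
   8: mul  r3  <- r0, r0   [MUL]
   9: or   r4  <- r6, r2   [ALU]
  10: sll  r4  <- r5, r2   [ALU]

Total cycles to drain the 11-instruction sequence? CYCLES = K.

CYCLES = 8

t=0 i0:sub.ALU ; RAW r6
t=1 i1:sll.ALU ; WAW r3
t=2 i2/i3:xor.ALU+and.ALU ; pair
t=3 i4:ld.MEM ; RAW+WAW r5
t=4 i5/i6:add.ALU+ld.MEM ; pair
t=5 i7:mulh.MUL ; no-port MUL/MUL
t=6 i8/i9:mul.MUL+or.ALU ; pair
t=7 i10:sll.ALU ; tail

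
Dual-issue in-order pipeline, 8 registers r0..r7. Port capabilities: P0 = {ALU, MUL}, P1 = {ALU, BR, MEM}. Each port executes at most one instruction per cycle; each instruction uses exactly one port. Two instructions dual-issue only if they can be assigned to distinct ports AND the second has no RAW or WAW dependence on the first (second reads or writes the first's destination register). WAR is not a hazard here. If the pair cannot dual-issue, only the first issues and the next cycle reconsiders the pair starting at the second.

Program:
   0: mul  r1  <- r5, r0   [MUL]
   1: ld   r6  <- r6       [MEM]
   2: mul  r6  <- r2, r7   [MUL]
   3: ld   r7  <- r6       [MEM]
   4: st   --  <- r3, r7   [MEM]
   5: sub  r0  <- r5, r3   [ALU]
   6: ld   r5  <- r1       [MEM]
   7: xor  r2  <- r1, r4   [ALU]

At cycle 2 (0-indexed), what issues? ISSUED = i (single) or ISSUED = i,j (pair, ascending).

ISSUED = 3

#0 head=0: mul.MUL ld.MEM i0&i1 2-wide
#1 head=2: mul.MUL i2 RAW r6
#2 head=3: ld.MEM i3 no-port MEM/MEM
#3 head=4: st.MEM sub.ALU i4&i5 2-wide
#4 head=6: ld.MEM xor.ALU i6&i7 2-wide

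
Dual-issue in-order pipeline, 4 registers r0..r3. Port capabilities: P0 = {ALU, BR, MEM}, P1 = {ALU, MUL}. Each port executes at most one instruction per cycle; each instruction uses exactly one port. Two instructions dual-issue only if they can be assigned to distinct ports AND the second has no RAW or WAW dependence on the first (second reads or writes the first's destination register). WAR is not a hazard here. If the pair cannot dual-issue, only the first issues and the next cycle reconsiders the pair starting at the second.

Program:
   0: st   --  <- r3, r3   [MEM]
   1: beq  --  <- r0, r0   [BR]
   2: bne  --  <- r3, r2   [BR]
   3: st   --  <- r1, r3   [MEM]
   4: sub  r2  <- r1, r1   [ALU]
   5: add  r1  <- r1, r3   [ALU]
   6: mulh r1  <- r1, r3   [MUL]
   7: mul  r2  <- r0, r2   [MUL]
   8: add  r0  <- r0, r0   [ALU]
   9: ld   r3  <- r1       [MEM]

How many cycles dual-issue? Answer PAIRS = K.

t=0 i0:st.MEM ; no-port MEM/BR
t=1 i1:beq.BR ; no-port BR/BR
t=2 i2:bne.BR ; no-port BR/MEM
t=3 i3/i4:st.MEM/sub.ALU ; 2-wide
t=4 i5:add.ALU ; RAW+WAW r1
t=5 i6:mulh.MUL ; no-port MUL/MUL
t=6 i7/i8:mul.MUL/add.ALU ; 2-wide
t=7 i9:ld.MEM ; tail

PAIRS = 2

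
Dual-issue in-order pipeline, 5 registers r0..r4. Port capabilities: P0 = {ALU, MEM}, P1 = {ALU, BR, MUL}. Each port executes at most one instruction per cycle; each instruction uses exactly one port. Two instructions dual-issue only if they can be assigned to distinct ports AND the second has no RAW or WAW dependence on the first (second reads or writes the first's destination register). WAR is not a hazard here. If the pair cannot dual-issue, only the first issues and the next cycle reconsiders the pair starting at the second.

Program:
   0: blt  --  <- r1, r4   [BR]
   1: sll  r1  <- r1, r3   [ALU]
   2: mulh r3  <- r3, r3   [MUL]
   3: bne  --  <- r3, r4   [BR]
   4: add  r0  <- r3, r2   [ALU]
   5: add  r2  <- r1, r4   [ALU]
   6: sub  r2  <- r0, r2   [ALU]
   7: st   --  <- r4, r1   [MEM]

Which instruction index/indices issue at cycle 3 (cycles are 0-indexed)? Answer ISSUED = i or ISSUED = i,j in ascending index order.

c0: i0/i1 blt.BR sll.ALU  dual
c1: i2 mulh.MUL  no-port MUL/BR
c2: i3/i4 bne.BR add.ALU  dual
c3: i5 add.ALU  RAW+WAW r2
c4: i6/i7 sub.ALU st.MEM  dual

ISSUED = 5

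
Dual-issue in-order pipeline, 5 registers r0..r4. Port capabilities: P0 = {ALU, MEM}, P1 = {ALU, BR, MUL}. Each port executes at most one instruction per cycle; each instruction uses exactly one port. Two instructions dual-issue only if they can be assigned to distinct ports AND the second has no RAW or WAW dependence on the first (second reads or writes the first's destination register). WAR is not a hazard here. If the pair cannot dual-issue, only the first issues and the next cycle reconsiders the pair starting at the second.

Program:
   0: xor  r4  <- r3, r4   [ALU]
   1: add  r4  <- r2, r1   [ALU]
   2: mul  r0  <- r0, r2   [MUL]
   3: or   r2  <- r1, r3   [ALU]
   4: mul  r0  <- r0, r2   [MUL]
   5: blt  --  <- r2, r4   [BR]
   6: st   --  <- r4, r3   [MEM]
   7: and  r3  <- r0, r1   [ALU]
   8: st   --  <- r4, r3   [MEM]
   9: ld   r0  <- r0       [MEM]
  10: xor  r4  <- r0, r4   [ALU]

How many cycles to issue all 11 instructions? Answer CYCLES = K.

CYCLES = 9

  cy0 -> i0 (xor.ALU) WAW r4
  cy1 -> i1&i2 (add.ALU;mul.MUL) pair
  cy2 -> i3 (or.ALU) RAW r2
  cy3 -> i4 (mul.MUL) no-port MUL/BR
  cy4 -> i5&i6 (blt.BR;st.MEM) pair
  cy5 -> i7 (and.ALU) RAW r3
  cy6 -> i8 (st.MEM) no-port MEM/MEM
  cy7 -> i9 (ld.MEM) RAW r0
  cy8 -> i10 (xor.ALU) tail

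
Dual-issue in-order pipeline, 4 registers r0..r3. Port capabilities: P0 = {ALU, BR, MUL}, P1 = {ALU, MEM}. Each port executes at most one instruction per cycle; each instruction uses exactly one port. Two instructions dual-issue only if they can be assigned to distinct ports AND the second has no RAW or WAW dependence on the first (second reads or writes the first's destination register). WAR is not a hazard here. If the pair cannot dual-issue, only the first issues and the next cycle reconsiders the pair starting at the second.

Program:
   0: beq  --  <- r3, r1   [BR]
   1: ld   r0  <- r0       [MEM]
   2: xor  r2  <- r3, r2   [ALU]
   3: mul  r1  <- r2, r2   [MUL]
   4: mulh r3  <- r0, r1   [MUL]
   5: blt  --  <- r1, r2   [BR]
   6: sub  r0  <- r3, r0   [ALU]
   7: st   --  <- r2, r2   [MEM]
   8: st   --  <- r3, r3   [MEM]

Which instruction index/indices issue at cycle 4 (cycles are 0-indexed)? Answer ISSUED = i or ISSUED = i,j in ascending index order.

[0] i0+i1  beq.BR/ld.MEM  -- pair
[1] i2  xor.ALU  -- RAW r2
[2] i3  mul.MUL  -- no-port MUL/MUL
[3] i4  mulh.MUL  -- no-port MUL/BR
[4] i5+i6  blt.BR/sub.ALU  -- pair
[5] i7  st.MEM  -- no-port MEM/MEM
[6] i8  st.MEM  -- tail

ISSUED = 5,6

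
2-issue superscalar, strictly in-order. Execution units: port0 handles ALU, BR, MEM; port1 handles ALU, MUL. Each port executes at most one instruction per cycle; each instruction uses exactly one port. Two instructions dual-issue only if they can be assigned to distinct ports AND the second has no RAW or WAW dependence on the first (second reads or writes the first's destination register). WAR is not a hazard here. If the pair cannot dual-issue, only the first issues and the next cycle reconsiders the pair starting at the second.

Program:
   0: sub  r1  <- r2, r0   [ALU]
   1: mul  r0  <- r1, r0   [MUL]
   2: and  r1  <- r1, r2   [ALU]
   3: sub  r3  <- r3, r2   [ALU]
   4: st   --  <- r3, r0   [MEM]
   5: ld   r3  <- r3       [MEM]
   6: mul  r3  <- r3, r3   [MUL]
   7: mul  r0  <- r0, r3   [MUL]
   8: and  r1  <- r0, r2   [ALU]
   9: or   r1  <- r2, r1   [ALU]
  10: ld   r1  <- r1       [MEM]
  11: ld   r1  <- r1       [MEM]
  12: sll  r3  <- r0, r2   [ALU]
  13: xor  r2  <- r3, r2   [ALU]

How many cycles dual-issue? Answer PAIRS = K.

t=0 i0:sub.ALU ; RAW r1
t=1 i1/i2:mul.MUL+and.ALU ; dual
t=2 i3:sub.ALU ; RAW r3
t=3 i4:st.MEM ; no-port MEM/MEM
t=4 i5:ld.MEM ; RAW+WAW r3
t=5 i6:mul.MUL ; no-port MUL/MUL
t=6 i7:mul.MUL ; RAW r0
t=7 i8:and.ALU ; RAW+WAW r1
t=8 i9:or.ALU ; RAW+WAW r1
t=9 i10:ld.MEM ; no-port MEM/MEM
t=10 i11/i12:ld.MEM+sll.ALU ; dual
t=11 i13:xor.ALU ; tail

PAIRS = 2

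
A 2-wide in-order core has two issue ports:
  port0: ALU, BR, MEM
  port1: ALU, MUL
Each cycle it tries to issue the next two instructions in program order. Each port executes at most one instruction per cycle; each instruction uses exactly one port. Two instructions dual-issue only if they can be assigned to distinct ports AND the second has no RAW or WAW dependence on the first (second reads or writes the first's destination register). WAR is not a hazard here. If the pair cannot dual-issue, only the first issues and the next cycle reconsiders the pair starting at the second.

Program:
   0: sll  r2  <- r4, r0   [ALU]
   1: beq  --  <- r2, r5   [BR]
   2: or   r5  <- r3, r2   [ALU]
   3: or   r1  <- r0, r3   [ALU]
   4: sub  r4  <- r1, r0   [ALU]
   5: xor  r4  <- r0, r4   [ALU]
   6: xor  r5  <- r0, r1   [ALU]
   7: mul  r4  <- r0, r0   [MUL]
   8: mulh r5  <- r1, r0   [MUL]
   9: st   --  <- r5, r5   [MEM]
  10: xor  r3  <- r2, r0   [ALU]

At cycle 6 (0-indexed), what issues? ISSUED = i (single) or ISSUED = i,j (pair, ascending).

ISSUED = 8

0. sll @i0  | RAW r2
1. beq/or @i1&i2  | 2-wide
2. or @i3  | RAW r1
3. sub @i4  | RAW+WAW r4
4. xor/xor @i5&i6  | 2-wide
5. mul @i7  | no-port MUL/MUL
6. mulh @i8  | RAW r5
7. st/xor @i9&i10  | 2-wide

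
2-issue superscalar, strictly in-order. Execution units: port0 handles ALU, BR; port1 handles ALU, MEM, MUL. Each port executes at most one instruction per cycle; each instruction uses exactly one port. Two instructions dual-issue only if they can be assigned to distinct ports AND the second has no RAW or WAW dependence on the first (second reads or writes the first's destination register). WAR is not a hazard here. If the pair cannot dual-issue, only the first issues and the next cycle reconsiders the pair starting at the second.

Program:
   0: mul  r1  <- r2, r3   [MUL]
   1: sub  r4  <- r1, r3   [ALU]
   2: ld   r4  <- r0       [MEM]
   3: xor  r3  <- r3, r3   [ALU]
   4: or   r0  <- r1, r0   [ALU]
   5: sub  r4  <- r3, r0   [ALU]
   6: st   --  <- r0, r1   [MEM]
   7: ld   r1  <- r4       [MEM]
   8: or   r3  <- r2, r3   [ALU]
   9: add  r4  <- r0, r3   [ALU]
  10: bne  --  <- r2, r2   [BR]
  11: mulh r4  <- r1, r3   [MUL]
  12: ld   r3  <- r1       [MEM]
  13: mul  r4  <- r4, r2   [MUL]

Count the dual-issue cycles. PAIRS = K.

  cy0 -> i0 (mul) RAW r1
  cy1 -> i1 (sub) WAW r4
  cy2 -> i2,i3 (ld/xor) pair
  cy3 -> i4 (or) RAW r0
  cy4 -> i5,i6 (sub/st) pair
  cy5 -> i7,i8 (ld/or) pair
  cy6 -> i9,i10 (add/bne) pair
  cy7 -> i11 (mulh) no-port MUL/MEM
  cy8 -> i12 (ld) no-port MEM/MUL
  cy9 -> i13 (mul) tail

PAIRS = 4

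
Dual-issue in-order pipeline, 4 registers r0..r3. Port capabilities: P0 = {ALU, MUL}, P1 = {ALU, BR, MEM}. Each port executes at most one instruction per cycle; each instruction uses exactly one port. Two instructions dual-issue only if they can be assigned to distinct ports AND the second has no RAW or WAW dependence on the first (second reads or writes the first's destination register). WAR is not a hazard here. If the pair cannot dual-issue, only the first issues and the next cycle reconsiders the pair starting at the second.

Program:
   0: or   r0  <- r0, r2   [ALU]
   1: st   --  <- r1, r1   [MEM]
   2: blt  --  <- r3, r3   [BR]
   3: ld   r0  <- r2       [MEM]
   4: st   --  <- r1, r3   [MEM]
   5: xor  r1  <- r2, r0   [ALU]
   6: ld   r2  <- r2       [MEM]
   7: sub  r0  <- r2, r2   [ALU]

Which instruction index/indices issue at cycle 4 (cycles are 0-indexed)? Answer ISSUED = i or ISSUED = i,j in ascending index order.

t=0 i0,i1:or+st ; dual
t=1 i2:blt ; no-port BR/MEM
t=2 i3:ld ; no-port MEM/MEM
t=3 i4,i5:st+xor ; dual
t=4 i6:ld ; RAW r2
t=5 i7:sub ; tail

ISSUED = 6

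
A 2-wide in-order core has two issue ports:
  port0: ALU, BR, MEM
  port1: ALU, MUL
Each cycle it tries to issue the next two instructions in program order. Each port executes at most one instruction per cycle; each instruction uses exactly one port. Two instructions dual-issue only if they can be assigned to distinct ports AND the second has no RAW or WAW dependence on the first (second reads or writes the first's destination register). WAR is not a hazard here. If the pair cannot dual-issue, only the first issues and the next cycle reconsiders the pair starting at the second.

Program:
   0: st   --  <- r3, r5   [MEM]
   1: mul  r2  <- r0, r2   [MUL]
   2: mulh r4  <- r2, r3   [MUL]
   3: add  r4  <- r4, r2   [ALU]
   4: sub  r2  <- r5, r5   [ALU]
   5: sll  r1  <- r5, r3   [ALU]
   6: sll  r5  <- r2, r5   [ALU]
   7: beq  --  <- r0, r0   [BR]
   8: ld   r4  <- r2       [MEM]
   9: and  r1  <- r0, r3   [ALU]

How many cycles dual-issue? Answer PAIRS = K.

PAIRS = 4

t=0 i0&i1:st.MEM+mul.MUL ; 2-wide
t=1 i2:mulh.MUL ; RAW+WAW r4
t=2 i3&i4:add.ALU+sub.ALU ; 2-wide
t=3 i5&i6:sll.ALU+sll.ALU ; 2-wide
t=4 i7:beq.BR ; no-port BR/MEM
t=5 i8&i9:ld.MEM+and.ALU ; 2-wide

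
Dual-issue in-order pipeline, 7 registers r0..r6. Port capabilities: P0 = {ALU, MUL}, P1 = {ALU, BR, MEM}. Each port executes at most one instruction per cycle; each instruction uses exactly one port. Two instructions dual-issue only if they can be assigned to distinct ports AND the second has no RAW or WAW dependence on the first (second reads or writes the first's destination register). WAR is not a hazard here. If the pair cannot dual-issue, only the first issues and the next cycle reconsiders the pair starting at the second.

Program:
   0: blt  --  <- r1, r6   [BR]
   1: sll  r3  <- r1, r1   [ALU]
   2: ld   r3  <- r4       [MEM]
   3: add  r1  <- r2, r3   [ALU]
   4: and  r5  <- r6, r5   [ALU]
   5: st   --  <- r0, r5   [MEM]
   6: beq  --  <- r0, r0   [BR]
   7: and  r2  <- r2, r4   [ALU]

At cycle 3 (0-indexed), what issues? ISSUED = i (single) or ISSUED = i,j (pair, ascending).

ISSUED = 5

[0] i0&i1  blt sll  -- 2-wide
[1] i2  ld  -- RAW r3
[2] i3&i4  add and  -- 2-wide
[3] i5  st  -- no-port MEM/BR
[4] i6&i7  beq and  -- 2-wide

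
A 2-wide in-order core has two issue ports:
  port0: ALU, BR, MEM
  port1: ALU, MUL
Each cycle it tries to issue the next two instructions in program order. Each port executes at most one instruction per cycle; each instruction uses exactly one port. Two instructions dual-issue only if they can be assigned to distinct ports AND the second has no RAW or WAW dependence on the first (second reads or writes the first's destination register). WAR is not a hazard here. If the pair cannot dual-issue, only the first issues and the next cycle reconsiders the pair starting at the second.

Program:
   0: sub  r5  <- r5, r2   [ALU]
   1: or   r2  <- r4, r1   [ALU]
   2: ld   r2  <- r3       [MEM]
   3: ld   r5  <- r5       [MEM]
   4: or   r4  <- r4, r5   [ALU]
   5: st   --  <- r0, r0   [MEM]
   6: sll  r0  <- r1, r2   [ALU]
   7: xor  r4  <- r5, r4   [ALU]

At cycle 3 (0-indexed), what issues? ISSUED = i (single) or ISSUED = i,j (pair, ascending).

ISSUED = 4,5

  cy0 -> i0&i1 (sub or) pair
  cy1 -> i2 (ld) no-port MEM/MEM
  cy2 -> i3 (ld) RAW r5
  cy3 -> i4&i5 (or st) pair
  cy4 -> i6&i7 (sll xor) pair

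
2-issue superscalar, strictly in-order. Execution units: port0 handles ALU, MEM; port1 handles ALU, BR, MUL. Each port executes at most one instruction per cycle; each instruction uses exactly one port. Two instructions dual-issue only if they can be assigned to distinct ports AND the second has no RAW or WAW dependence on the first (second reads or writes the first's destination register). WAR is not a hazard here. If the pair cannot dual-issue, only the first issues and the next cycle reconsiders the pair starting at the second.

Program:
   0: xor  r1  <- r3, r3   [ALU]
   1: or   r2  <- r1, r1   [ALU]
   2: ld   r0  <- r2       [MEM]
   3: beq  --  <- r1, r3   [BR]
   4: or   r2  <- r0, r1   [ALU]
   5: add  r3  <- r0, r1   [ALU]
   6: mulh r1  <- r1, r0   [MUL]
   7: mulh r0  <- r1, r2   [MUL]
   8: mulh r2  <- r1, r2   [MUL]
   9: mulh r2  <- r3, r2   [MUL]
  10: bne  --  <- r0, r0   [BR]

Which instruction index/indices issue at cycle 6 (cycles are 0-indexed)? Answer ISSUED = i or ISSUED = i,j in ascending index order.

[0] i0  xor  -- RAW r1
[1] i1  or  -- RAW r2
[2] i2/i3  ld beq  -- 2-wide
[3] i4/i5  or add  -- 2-wide
[4] i6  mulh  -- no-port MUL/MUL
[5] i7  mulh  -- no-port MUL/MUL
[6] i8  mulh  -- no-port MUL/MUL
[7] i9  mulh  -- no-port MUL/BR
[8] i10  bne  -- tail

ISSUED = 8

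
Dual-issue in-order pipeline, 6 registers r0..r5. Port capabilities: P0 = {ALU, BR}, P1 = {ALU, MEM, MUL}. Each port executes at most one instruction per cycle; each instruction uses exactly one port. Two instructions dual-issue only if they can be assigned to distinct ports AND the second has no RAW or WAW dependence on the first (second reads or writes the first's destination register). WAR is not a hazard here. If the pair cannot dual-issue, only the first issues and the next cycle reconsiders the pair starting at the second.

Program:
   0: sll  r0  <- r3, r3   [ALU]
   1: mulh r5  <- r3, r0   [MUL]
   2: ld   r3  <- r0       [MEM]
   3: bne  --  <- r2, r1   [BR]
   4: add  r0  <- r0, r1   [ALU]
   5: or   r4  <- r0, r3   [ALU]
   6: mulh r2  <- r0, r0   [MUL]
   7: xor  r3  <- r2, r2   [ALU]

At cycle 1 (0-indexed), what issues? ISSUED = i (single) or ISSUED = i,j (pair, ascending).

[0] i0  sll  -- RAW r0
[1] i1  mulh  -- no-port MUL/MEM
[2] i2/i3  ld bne  -- dual
[3] i4  add  -- RAW r0
[4] i5/i6  or mulh  -- dual
[5] i7  xor  -- tail

ISSUED = 1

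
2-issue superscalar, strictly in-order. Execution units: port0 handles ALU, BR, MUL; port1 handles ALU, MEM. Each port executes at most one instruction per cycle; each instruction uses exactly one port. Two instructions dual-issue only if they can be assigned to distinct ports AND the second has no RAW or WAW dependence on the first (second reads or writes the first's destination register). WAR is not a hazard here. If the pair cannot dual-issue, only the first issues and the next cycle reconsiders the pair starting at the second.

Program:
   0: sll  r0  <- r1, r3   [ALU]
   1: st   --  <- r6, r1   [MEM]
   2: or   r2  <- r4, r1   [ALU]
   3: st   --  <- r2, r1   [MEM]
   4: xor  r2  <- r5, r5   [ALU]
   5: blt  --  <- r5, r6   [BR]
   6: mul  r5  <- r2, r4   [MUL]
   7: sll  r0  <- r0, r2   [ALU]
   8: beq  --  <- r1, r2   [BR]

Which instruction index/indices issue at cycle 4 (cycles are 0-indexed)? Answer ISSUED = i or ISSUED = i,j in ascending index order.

ISSUED = 6,7

t=0 i0&i1:sll st ; 2-wide
t=1 i2:or ; RAW r2
t=2 i3&i4:st xor ; 2-wide
t=3 i5:blt ; no-port BR/MUL
t=4 i6&i7:mul sll ; 2-wide
t=5 i8:beq ; tail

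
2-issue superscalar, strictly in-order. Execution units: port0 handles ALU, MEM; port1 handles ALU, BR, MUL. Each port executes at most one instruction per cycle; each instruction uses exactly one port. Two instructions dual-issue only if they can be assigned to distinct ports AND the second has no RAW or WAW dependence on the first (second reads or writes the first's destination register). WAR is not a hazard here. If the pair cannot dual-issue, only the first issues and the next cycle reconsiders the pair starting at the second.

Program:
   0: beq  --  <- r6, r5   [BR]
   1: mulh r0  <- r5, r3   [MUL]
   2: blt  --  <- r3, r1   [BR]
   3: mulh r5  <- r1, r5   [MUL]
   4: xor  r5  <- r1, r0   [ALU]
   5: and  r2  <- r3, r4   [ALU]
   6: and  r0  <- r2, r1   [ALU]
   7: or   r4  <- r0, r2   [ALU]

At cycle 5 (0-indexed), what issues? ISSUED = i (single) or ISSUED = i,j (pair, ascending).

ISSUED = 6

#0 head=0: beq.BR i0 no-port BR/MUL
#1 head=1: mulh.MUL i1 no-port MUL/BR
#2 head=2: blt.BR i2 no-port BR/MUL
#3 head=3: mulh.MUL i3 WAW r5
#4 head=4: xor.ALU and.ALU i4&i5 pair
#5 head=6: and.ALU i6 RAW r0
#6 head=7: or.ALU i7 tail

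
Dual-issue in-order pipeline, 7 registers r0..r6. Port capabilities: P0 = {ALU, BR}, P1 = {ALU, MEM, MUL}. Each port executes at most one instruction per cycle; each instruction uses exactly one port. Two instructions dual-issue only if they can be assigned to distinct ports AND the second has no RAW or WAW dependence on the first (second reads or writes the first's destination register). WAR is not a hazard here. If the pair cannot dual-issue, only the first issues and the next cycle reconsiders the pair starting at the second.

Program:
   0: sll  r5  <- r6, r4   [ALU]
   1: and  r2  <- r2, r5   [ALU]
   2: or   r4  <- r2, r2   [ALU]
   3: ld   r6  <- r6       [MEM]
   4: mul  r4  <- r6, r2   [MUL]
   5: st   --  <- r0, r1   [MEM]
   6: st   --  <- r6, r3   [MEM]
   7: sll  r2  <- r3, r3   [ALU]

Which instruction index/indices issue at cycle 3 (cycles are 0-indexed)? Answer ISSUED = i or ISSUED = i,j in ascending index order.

ISSUED = 4

0. sll @i0  | RAW r5
1. and @i1  | RAW r2
2. or+ld @i2&i3  | 2-wide
3. mul @i4  | no-port MUL/MEM
4. st @i5  | no-port MEM/MEM
5. st+sll @i6&i7  | 2-wide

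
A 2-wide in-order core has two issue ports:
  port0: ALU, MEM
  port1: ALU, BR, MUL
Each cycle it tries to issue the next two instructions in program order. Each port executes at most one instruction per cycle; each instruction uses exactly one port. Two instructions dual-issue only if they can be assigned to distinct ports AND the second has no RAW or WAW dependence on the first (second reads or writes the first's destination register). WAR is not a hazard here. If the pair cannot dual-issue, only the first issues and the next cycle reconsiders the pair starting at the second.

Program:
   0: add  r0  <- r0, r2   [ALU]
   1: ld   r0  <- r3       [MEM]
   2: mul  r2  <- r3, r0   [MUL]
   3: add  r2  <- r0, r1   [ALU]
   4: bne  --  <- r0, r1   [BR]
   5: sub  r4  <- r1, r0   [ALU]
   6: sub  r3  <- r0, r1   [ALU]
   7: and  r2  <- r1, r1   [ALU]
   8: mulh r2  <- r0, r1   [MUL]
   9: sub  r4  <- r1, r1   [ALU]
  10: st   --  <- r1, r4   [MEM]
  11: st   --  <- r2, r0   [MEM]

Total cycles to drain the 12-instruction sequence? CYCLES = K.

CYCLES = 9

0. add.ALU @i0  | WAW r0
1. ld.MEM @i1  | RAW r0
2. mul.MUL @i2  | WAW r2
3. add.ALU;bne.BR @i3/i4  | dual
4. sub.ALU;sub.ALU @i5/i6  | dual
5. and.ALU @i7  | WAW r2
6. mulh.MUL;sub.ALU @i8/i9  | dual
7. st.MEM @i10  | no-port MEM/MEM
8. st.MEM @i11  | tail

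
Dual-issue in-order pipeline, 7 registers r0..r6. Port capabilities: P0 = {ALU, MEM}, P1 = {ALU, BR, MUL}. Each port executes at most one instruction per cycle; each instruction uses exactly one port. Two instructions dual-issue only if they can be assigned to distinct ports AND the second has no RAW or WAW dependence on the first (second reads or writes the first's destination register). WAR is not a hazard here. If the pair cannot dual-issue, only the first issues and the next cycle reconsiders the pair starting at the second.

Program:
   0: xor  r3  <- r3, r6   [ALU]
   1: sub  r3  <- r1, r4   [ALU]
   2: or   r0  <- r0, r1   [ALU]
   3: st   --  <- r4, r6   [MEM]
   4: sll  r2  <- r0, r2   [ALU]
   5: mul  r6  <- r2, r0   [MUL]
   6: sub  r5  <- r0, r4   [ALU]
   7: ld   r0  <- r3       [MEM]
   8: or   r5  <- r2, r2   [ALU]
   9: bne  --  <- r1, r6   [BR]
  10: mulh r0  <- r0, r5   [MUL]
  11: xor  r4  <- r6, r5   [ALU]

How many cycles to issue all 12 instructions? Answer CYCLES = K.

CYCLES = 7

c0: i0 xor.ALU  WAW r3
c1: i1&i2 sub.ALU;or.ALU  dual
c2: i3&i4 st.MEM;sll.ALU  dual
c3: i5&i6 mul.MUL;sub.ALU  dual
c4: i7&i8 ld.MEM;or.ALU  dual
c5: i9 bne.BR  no-port BR/MUL
c6: i10&i11 mulh.MUL;xor.ALU  dual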